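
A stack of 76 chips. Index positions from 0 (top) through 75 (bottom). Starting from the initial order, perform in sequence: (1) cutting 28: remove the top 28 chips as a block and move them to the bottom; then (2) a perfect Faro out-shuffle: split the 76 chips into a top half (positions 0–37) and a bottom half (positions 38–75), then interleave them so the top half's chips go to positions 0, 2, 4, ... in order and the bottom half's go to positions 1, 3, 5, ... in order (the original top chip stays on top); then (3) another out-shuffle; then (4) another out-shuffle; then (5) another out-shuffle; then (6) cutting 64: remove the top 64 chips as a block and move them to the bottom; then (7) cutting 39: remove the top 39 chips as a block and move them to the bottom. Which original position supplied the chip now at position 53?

47

Undo the operations in reverse order, starting from position 53:
  undo op 7 (cut 39): 53 ← 16
  undo op 6 (cut 64): 16 ← 4
  undo op 5 (out-shuffle, from top half): 4 ← 2
  undo op 4 (out-shuffle, from top half): 2 ← 1
  undo op 3 (out-shuffle, from bottom half): 1 ← 38
  undo op 2 (out-shuffle, from top half): 38 ← 19
  undo op 1 (cut 28): 19 ← 47
So the chip at position 53 came from original position 47.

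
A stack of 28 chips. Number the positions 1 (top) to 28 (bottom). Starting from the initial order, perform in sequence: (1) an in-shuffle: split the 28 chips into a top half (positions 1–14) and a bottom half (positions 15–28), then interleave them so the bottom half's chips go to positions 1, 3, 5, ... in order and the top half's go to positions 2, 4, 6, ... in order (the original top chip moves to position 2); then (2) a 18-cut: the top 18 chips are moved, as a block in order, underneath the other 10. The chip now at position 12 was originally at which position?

1

Undo the operations in reverse order, starting from position 12:
  undo op 2 (cut 18): 12 ← 2
  undo op 1 (in-shuffle, from top half): 2 ← 1
So the chip at position 12 came from original position 1.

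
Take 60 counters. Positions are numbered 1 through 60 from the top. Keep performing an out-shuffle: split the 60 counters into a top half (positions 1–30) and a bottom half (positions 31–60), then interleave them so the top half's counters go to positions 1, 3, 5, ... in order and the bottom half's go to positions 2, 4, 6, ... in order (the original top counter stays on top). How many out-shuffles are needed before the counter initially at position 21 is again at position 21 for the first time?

58

Follow position 21 under repeated out-shuffles:
21 → 41 → 22 → 43 → 26 → 51 → 42 → 24 → ... → 21 (length 58)
It first returns after 58 out-shuffles.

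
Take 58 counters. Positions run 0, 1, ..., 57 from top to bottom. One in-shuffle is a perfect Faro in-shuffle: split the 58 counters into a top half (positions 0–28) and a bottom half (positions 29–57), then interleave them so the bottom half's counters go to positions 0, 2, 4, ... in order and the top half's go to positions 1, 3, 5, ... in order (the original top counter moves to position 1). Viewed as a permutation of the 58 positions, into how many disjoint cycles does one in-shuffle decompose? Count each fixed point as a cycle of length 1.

1

Trace each unvisited position around until it returns:
(0 1 3 7 15 31 ... len 58)
1 cycle in total.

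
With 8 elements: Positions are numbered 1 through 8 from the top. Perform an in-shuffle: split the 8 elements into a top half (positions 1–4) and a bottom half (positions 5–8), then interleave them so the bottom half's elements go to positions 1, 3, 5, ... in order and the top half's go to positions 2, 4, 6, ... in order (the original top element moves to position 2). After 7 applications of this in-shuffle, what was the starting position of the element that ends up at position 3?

Work backwards from position 3, undoing one in-shuffle at a time:
3 ← 6 ← 3 ← 6 ← 3 ← 6 ← 3 ← 6
So the element now at position 3 started at position 6.

6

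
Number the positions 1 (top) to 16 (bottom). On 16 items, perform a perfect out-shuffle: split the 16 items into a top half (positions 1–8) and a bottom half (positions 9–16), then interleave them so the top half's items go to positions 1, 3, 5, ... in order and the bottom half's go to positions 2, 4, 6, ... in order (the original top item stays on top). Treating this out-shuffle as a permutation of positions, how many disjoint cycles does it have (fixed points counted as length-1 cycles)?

Trace each unvisited position around until it returns:
(1) (2 3 5 9) (4 7 13 10) (6 11) (8 15 14 12) (16)
6 cycles in total.

6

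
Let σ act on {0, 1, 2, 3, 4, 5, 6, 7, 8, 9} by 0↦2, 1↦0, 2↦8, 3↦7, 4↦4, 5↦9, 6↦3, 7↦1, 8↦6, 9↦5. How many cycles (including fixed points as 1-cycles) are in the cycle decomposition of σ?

3

Cycle decomposition: (0 2 8 6 3 7 1) (4) (5 9).
3 cycles.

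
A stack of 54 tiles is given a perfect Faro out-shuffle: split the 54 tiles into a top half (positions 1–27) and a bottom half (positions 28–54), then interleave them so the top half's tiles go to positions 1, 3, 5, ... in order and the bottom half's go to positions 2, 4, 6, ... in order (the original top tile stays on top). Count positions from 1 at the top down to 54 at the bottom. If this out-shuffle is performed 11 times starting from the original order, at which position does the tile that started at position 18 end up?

49

Track the tile's position through each out-shuffle:
18 → 35 → 16 → 31 → 8 → 15 → 29 → 4 → 7 → 13 → 25 → 49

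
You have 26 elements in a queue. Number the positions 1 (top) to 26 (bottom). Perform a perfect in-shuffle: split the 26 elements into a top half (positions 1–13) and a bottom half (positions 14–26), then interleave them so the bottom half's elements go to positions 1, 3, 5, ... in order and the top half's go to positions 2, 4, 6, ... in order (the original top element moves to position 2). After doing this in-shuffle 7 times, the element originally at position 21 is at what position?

15

Track the element's position through each in-shuffle:
21 → 15 → 3 → 6 → 12 → 24 → 21 → 15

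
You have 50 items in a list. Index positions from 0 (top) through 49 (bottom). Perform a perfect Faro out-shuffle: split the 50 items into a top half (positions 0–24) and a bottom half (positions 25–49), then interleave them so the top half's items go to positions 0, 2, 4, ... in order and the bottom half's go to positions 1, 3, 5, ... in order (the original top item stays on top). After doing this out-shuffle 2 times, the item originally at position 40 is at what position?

13

Track the item's position through each out-shuffle:
40 → 31 → 13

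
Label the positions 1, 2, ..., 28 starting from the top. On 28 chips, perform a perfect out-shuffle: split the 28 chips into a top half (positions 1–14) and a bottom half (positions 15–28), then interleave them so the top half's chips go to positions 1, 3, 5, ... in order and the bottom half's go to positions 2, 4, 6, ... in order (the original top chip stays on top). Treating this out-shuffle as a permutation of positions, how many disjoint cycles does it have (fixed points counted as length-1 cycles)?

5

Trace each unvisited position around until it returns:
(1) (2 3 5 9 17 6 ... len 18) (4 7 13 25 22 16) (10 19) (28)
5 cycles in total.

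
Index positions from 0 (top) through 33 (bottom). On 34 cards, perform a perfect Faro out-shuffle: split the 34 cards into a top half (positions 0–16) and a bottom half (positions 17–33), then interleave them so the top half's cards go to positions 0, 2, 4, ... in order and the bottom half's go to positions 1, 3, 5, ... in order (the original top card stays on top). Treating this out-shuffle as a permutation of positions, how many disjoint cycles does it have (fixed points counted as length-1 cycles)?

Trace each unvisited position around until it returns:
(0) (1 2 4 8 16 32 31 29 25 17) (3 6 12 24 15 30 27 21 9 18) (5 10 20 7 14 28 23 13 26 19) (11 22) (33)
6 cycles in total.

6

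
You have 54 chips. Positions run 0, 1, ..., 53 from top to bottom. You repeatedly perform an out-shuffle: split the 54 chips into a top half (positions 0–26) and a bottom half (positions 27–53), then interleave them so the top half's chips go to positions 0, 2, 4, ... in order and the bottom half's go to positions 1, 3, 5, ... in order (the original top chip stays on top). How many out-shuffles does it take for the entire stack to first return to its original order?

The out-shuffle permutes the 54 positions with cycle lengths [1, 1, 52].
Every chip is home exactly when every cycle has completed a whole number of laps, i.e. after lcm(1, 52) = 52 out-shuffles.

52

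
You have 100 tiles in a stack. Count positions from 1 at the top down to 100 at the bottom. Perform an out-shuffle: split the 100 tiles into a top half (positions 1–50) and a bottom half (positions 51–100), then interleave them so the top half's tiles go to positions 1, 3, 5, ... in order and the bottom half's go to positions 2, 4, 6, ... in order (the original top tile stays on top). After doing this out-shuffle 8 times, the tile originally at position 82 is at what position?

46

Track the tile's position through each out-shuffle:
82 → 64 → 28 → 55 → 10 → 19 → 37 → 73 → 46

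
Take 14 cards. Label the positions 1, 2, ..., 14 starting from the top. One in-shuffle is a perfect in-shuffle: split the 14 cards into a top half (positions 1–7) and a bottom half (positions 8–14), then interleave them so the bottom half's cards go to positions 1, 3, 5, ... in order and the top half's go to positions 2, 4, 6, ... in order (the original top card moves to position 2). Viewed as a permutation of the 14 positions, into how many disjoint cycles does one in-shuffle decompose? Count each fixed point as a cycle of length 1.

Trace each unvisited position around until it returns:
(1 2 4 8) (3 6 12 9) (5 10) (7 14 13 11)
4 cycles in total.

4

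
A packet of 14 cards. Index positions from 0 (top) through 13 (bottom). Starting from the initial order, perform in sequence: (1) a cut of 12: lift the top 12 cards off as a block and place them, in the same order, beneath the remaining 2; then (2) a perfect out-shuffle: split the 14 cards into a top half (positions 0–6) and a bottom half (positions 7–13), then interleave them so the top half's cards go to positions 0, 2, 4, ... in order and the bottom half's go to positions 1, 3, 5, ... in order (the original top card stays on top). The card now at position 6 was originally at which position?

Undo the operations in reverse order, starting from position 6:
  undo op 2 (out-shuffle, from top half): 6 ← 3
  undo op 1 (cut 12): 3 ← 1
So the card at position 6 came from original position 1.

1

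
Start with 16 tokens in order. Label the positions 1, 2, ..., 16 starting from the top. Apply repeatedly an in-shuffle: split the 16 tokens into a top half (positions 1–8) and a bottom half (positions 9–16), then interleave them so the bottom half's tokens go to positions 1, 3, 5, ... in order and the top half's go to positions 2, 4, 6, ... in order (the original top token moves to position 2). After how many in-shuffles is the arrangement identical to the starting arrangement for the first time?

8

The in-shuffle permutes the 16 positions with cycle lengths [8, 8].
Every token is home exactly when every cycle has completed a whole number of laps, i.e. after lcm(8) = 8 in-shuffles.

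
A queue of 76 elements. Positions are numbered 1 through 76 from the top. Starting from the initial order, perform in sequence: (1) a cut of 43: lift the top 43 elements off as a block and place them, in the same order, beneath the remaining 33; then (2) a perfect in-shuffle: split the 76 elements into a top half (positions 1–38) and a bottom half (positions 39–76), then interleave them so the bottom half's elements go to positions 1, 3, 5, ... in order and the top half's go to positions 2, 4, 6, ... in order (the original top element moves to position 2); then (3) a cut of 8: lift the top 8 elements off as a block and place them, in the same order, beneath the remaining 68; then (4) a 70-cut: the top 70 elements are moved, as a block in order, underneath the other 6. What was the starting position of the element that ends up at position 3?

8

Undo the operations in reverse order, starting from position 3:
  undo op 4 (cut 70): 3 ← 73
  undo op 3 (cut 8): 73 ← 5
  undo op 2 (in-shuffle, from bottom half): 5 ← 41
  undo op 1 (cut 43): 41 ← 8
So the element at position 3 came from original position 8.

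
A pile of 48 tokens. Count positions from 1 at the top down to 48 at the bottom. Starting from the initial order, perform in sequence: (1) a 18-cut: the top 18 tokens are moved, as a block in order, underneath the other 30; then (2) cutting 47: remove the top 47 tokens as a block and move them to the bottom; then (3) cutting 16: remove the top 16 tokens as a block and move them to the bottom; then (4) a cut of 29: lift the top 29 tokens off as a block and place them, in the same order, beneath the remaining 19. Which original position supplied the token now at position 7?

Undo the operations in reverse order, starting from position 7:
  undo op 4 (cut 29): 7 ← 36
  undo op 3 (cut 16): 36 ← 4
  undo op 2 (cut 47): 4 ← 3
  undo op 1 (cut 18): 3 ← 21
So the token at position 7 came from original position 21.

21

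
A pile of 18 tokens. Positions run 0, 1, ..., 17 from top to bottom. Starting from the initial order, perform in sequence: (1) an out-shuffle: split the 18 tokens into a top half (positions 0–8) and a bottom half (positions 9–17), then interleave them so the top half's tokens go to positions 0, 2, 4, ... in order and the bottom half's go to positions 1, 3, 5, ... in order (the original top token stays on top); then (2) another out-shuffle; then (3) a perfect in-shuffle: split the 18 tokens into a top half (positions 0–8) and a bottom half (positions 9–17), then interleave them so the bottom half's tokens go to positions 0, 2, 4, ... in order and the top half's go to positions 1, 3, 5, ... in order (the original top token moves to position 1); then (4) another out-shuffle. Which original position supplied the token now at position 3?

Undo the operations in reverse order, starting from position 3:
  undo op 4 (out-shuffle, from bottom half): 3 ← 10
  undo op 3 (in-shuffle, from bottom half): 10 ← 14
  undo op 2 (out-shuffle, from top half): 14 ← 7
  undo op 1 (out-shuffle, from bottom half): 7 ← 12
So the token at position 3 came from original position 12.

12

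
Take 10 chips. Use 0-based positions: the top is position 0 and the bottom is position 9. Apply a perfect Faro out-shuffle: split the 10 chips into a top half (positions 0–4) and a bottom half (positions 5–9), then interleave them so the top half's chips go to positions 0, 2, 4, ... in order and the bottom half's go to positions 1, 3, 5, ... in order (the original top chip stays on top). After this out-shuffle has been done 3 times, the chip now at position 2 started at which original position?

Work backwards from position 2, undoing one out-shuffle at a time:
2 ← 1 ← 5 ← 7
So the chip now at position 2 started at position 7.

7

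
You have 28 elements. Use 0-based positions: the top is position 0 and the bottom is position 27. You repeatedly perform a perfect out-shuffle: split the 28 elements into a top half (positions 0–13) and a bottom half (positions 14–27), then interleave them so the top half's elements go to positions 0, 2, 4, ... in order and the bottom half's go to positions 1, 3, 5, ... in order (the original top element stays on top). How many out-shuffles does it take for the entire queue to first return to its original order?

The out-shuffle permutes the 28 positions with cycle lengths [1, 1, 2, 6, 18].
Every element is home exactly when every cycle has completed a whole number of laps, i.e. after lcm(1, 2, 6, 18) = 18 out-shuffles.

18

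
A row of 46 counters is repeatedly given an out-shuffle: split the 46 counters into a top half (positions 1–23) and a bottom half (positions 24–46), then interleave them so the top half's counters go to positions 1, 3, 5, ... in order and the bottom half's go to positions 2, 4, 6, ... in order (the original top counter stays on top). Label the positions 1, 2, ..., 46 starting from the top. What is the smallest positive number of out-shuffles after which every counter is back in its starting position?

12

The out-shuffle permutes the 46 positions with cycle lengths [1, 1, 2, 4, 4, 4, 6, 12, 12].
Every counter is home exactly when every cycle has completed a whole number of laps, i.e. after lcm(1, 2, 4, 6, 12) = 12 out-shuffles.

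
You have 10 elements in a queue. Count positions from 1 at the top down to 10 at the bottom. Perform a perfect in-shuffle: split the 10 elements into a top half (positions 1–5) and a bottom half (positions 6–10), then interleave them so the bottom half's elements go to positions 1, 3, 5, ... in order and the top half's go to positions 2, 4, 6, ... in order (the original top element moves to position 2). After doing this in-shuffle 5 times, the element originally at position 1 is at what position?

10

Track the element's position through each in-shuffle:
1 → 2 → 4 → 8 → 5 → 10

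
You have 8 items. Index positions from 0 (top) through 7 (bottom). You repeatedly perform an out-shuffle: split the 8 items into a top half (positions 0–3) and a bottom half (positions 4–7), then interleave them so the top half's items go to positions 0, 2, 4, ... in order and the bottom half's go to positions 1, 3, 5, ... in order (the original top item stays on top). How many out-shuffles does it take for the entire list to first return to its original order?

3

The out-shuffle permutes the 8 positions with cycle lengths [1, 1, 3, 3].
Every item is home exactly when every cycle has completed a whole number of laps, i.e. after lcm(1, 3) = 3 out-shuffles.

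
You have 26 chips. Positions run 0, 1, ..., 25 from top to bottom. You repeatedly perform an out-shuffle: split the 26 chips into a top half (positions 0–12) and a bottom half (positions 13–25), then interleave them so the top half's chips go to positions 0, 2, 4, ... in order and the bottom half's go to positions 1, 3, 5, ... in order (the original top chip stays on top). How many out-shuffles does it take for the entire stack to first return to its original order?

The out-shuffle permutes the 26 positions with cycle lengths [1, 1, 4, 20].
Every chip is home exactly when every cycle has completed a whole number of laps, i.e. after lcm(1, 4, 20) = 20 out-shuffles.

20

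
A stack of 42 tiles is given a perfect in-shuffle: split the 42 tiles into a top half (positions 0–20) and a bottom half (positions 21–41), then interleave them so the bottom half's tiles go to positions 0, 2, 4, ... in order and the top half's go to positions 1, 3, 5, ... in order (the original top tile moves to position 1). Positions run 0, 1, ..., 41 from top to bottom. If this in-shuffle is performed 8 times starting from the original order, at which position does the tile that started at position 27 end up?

Track the tile's position through each in-shuffle:
27 → 12 → 25 → 8 → 17 → 35 → 28 → 14 → 29

29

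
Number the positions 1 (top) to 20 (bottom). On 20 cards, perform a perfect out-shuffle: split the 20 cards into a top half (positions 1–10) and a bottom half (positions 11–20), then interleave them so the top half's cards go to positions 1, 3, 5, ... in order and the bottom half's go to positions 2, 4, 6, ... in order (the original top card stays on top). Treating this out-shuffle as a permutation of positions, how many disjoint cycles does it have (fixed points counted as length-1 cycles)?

Trace each unvisited position around until it returns:
(1) (2 3 5 9 17 14 ... len 18) (20)
3 cycles in total.

3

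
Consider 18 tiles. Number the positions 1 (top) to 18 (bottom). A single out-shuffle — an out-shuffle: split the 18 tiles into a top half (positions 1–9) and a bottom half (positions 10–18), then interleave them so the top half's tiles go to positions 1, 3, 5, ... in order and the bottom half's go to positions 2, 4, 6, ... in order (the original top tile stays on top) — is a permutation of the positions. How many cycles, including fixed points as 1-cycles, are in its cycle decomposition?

4

Trace each unvisited position around until it returns:
(1) (2 3 5 9 17 16 14 10) (4 7 13 8 15 12 6 11) (18)
4 cycles in total.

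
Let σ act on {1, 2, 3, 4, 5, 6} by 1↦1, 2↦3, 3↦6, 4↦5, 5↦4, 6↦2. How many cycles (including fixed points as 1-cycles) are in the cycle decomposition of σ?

Cycle decomposition: (1) (2 3 6) (4 5).
3 cycles.

3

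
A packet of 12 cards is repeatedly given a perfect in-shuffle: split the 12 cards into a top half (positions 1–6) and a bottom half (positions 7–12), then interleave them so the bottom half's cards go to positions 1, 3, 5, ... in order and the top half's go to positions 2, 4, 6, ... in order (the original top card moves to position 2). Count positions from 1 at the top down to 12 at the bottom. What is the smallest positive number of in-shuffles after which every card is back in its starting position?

The in-shuffle permutes the 12 positions with cycle lengths [12].
Every card is home exactly when every cycle has completed a whole number of laps, i.e. after lcm(12) = 12 in-shuffles.

12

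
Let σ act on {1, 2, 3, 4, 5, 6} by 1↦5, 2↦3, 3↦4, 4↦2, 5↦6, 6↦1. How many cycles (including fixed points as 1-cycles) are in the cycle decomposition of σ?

2

Cycle decomposition: (1 5 6) (2 3 4).
2 cycles.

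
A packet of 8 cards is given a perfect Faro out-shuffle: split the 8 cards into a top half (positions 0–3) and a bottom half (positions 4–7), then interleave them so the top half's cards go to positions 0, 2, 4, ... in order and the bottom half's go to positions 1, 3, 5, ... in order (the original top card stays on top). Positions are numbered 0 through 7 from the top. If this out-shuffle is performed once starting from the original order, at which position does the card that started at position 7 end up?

7

Position 7 is a fixed point of every out-shuffle, so the card never moves.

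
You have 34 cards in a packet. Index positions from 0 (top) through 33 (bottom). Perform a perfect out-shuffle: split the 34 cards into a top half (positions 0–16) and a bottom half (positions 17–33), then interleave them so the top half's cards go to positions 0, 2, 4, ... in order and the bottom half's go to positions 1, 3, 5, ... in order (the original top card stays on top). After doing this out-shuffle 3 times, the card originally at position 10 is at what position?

Track the card's position through each out-shuffle:
10 → 20 → 7 → 14

14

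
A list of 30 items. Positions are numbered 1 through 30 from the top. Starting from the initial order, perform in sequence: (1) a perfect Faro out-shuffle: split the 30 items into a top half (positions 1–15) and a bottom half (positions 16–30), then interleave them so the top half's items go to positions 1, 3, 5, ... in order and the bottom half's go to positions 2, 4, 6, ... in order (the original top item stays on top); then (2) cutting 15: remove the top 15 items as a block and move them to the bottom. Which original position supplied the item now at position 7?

Undo the operations in reverse order, starting from position 7:
  undo op 2 (cut 15): 7 ← 22
  undo op 1 (out-shuffle, from bottom half): 22 ← 26
So the item at position 7 came from original position 26.

26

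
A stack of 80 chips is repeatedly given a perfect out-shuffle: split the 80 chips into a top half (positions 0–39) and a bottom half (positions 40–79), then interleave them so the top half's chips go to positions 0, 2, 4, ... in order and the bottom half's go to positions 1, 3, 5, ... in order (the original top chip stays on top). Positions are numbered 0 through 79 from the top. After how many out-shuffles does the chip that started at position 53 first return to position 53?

39

Follow position 53 under repeated out-shuffles:
53 → 27 → 54 → 29 → 58 → 37 → 74 → 69 → ... → 53 (length 39)
It first returns after 39 out-shuffles.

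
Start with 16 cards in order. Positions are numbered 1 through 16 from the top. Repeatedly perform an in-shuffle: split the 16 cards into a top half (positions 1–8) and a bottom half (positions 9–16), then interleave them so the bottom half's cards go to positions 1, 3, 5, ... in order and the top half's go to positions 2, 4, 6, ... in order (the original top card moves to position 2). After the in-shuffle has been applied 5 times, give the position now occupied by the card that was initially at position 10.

14

Track the card's position through each in-shuffle:
10 → 3 → 6 → 12 → 7 → 14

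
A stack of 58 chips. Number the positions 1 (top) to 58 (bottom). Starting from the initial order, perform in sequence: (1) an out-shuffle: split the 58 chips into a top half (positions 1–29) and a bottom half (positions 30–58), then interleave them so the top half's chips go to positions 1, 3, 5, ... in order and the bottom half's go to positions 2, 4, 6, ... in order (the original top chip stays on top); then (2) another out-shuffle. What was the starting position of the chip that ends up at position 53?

14

Undo the operations in reverse order, starting from position 53:
  undo op 2 (out-shuffle, from top half): 53 ← 27
  undo op 1 (out-shuffle, from top half): 27 ← 14
So the chip at position 53 came from original position 14.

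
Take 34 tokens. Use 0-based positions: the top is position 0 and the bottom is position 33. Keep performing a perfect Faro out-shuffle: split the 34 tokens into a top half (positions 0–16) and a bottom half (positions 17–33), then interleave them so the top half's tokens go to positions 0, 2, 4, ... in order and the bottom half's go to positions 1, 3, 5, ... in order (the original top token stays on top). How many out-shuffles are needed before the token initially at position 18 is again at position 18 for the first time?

10

Follow position 18 under repeated out-shuffles:
18 → 3 → 6 → 12 → 24 → 15 → 30 → 27 → 21 → 9 → 18
It first returns after 10 out-shuffles.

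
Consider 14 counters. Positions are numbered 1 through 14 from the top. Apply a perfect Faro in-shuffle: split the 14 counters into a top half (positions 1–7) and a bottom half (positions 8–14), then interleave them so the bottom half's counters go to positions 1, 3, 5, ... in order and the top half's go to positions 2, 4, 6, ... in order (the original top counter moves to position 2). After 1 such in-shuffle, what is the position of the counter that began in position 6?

Track the counter's position through each in-shuffle:
6 → 12

12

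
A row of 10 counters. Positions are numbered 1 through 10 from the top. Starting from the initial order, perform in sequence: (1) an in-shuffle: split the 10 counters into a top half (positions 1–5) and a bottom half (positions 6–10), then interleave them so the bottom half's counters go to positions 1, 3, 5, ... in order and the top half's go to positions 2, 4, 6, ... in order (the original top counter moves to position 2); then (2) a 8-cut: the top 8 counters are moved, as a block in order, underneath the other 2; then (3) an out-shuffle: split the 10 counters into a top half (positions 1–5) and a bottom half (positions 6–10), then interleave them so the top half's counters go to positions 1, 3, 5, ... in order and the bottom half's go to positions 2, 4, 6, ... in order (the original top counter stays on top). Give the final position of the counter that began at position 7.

Track the counter from position 7 forward through each operation:
  after op 1 (in-shuffle): 7 → 3
  after op 2 (cut 8): 3 → 5
  after op 3 (out-shuffle): 5 → 9

9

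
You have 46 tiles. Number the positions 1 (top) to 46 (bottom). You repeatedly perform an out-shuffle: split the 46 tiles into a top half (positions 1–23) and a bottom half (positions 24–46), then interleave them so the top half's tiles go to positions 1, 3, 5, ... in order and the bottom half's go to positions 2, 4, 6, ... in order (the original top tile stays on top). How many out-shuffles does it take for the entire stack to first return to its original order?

12

The out-shuffle permutes the 46 positions with cycle lengths [1, 1, 2, 4, 4, 4, 6, 12, 12].
Every tile is home exactly when every cycle has completed a whole number of laps, i.e. after lcm(1, 2, 4, 6, 12) = 12 out-shuffles.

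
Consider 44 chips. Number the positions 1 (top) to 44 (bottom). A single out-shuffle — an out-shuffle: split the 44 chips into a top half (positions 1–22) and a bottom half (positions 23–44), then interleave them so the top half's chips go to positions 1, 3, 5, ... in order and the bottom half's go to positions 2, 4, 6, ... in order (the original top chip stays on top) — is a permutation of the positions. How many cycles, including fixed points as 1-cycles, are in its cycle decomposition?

5

Trace each unvisited position around until it returns:
(1) (2 3 5 9 17 33 ... len 14) (4 7 13 25 6 11 ... len 14) (8 15 29 14 27 10 ... len 14) (44)
5 cycles in total.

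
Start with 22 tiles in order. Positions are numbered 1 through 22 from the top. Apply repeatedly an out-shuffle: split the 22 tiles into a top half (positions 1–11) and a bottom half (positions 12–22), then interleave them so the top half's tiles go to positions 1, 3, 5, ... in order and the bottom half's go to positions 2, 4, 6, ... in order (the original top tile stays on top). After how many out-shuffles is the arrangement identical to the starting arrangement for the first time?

6

The out-shuffle permutes the 22 positions with cycle lengths [1, 1, 2, 3, 3, 6, 6].
Every tile is home exactly when every cycle has completed a whole number of laps, i.e. after lcm(1, 2, 3, 6) = 6 out-shuffles.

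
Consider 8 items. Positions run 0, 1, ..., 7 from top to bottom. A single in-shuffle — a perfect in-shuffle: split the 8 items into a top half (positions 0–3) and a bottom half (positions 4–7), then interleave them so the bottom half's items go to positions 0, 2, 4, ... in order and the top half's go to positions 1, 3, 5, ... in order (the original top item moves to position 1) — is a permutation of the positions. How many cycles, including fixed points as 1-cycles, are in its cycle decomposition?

2

Trace each unvisited position around until it returns:
(0 1 3 7 6 4) (2 5)
2 cycles in total.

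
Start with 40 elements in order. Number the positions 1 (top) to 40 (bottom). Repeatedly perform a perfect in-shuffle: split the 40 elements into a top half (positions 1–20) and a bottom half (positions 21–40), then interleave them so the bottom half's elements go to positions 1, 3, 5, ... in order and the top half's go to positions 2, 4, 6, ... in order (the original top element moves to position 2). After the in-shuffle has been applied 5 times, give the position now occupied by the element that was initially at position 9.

1

Track the element's position through each in-shuffle:
9 → 18 → 36 → 31 → 21 → 1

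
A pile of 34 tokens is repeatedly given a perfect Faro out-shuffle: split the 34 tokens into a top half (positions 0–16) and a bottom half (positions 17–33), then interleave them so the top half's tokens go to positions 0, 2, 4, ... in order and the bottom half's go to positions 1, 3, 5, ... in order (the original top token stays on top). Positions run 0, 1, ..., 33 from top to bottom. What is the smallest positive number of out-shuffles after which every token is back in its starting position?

10

The out-shuffle permutes the 34 positions with cycle lengths [1, 1, 2, 10, 10, 10].
Every token is home exactly when every cycle has completed a whole number of laps, i.e. after lcm(1, 2, 10) = 10 out-shuffles.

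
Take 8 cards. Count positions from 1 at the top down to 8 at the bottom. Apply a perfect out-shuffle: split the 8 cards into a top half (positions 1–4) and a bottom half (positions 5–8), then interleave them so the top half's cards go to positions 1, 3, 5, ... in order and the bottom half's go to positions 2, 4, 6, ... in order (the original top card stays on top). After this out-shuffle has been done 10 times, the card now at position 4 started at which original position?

6

Work backwards from position 4, undoing one out-shuffle at a time:
4 ← 6 ← 7 ← 4 ← 6 ← 7 ← 4 ← 6 ← 7 ← 4 ← 6
So the card now at position 4 started at position 6.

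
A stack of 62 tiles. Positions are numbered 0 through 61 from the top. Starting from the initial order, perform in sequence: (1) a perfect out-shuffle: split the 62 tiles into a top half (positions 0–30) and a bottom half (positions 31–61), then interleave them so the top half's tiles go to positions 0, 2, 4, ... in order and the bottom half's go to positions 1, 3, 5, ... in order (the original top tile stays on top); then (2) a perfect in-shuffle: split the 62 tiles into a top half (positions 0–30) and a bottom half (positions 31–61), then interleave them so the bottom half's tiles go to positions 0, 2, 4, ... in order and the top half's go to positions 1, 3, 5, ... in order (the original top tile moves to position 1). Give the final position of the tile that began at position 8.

Track the tile from position 8 forward through each operation:
  after op 1 (out-shuffle): 8 → 16
  after op 2 (in-shuffle): 16 → 33

33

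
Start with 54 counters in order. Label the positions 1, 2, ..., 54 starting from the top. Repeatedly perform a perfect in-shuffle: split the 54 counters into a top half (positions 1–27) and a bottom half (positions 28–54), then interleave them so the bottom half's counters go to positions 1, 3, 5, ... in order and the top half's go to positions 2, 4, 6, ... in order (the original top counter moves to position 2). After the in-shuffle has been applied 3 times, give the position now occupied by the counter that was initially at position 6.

48

Track the counter's position through each in-shuffle:
6 → 12 → 24 → 48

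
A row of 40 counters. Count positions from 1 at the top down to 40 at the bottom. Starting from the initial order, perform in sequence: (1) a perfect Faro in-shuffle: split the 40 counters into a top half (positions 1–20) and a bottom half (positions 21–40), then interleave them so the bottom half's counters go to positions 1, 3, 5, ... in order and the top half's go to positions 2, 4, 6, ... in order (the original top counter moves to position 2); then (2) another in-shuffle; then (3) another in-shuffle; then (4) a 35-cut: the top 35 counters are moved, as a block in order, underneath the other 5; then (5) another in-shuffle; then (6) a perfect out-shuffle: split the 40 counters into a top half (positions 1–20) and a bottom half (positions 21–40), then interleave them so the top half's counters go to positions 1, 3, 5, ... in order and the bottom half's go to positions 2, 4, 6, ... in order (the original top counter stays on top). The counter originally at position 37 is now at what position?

Track the counter from position 37 forward through each operation:
  after op 1 (in-shuffle): 37 → 33
  after op 2 (in-shuffle): 33 → 25
  after op 3 (in-shuffle): 25 → 9
  after op 4 (cut 35): 9 → 14
  after op 5 (in-shuffle): 14 → 28
  after op 6 (out-shuffle): 28 → 16

16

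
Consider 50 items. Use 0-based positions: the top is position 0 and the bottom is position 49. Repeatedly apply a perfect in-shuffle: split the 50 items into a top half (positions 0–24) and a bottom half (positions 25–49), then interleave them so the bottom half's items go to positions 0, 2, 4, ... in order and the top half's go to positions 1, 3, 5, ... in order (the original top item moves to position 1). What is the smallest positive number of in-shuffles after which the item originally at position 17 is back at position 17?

Follow position 17 under repeated in-shuffles:
17 → 35 → 20 → 41 → 32 → 14 → 29 → 8 → 17
It first returns after 8 in-shuffles.

8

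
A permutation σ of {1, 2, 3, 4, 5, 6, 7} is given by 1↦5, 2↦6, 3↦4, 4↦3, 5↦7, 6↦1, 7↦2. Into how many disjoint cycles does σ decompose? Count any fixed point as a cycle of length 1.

2

Cycle decomposition: (1 5 7 2 6) (3 4).
2 cycles.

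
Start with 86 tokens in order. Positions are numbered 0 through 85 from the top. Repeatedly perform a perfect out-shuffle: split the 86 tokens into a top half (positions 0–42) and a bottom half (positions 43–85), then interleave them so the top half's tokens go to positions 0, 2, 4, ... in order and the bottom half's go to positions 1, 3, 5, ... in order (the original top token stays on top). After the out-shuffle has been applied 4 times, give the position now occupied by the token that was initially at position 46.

Track the token's position through each out-shuffle:
46 → 7 → 14 → 28 → 56

56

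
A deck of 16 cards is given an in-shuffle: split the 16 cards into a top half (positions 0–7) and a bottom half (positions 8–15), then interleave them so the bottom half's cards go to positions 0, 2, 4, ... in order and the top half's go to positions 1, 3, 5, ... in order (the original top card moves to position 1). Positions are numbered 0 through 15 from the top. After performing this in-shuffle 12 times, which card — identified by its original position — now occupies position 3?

Work backwards from position 3, undoing one in-shuffle at a time:
3 ← 1 ← 0 ← 8 ← 12 ← 14 ← 15 ← 7 ← 3 ← 1 ← 0 ← 8 ← 12
So the card now at position 3 started at position 12.

12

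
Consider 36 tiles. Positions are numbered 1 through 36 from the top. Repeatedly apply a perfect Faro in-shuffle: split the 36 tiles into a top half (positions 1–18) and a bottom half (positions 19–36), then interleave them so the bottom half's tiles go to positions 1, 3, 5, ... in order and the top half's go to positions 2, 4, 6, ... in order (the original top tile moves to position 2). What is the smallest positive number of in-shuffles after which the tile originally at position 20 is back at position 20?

Follow position 20 under repeated in-shuffles:
20 → 3 → 6 → 12 → 24 → 11 → 22 → 7 → ... → 20 (length 36)
It first returns after 36 in-shuffles.

36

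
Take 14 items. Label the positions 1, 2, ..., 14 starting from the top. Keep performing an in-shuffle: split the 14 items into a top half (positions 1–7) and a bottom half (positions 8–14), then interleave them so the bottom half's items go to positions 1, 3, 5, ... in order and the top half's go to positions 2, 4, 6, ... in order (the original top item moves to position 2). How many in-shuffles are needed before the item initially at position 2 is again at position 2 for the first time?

Follow position 2 under repeated in-shuffles:
2 → 4 → 8 → 1 → 2
It first returns after 4 in-shuffles.

4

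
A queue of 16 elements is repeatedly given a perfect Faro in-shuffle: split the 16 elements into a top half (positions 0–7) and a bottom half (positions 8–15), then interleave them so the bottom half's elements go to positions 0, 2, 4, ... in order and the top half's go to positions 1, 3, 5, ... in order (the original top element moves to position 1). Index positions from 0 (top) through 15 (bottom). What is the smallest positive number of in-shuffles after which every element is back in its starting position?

8

The in-shuffle permutes the 16 positions with cycle lengths [8, 8].
Every element is home exactly when every cycle has completed a whole number of laps, i.e. after lcm(8) = 8 in-shuffles.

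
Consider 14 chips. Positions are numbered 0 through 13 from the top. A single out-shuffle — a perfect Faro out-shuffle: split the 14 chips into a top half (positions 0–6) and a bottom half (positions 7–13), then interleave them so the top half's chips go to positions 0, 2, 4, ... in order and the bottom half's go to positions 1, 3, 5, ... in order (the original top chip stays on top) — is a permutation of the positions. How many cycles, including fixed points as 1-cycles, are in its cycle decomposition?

Trace each unvisited position around until it returns:
(0) (1 2 4 8 3 6 ... len 12) (13)
3 cycles in total.

3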